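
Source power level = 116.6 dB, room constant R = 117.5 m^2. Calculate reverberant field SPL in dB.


Given values:
  Lw = 116.6 dB, R = 117.5 m^2
Formula: SPL = Lw + 10 * log10(4 / R)
Compute 4 / R = 4 / 117.5 = 0.034043
Compute 10 * log10(0.034043) = -14.6797
SPL = 116.6 + (-14.6797) = 101.92

101.92 dB


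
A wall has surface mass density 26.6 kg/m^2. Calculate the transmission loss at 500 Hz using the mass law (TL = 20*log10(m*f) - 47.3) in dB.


Given values:
  m = 26.6 kg/m^2, f = 500 Hz
Formula: TL = 20 * log10(m * f) - 47.3
Compute m * f = 26.6 * 500 = 13300.0
Compute log10(13300.0) = 4.123852
Compute 20 * 4.123852 = 82.477
TL = 82.477 - 47.3 = 35.18

35.18 dB


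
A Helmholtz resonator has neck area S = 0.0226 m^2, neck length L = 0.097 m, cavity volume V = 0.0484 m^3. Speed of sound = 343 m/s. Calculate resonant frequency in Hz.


Given values:
  S = 0.0226 m^2, L = 0.097 m, V = 0.0484 m^3, c = 343 m/s
Formula: f = (c / (2*pi)) * sqrt(S / (V * L))
Compute V * L = 0.0484 * 0.097 = 0.0046948
Compute S / (V * L) = 0.0226 / 0.0046948 = 4.8138
Compute sqrt(4.8138) = 2.194037
Compute c / (2*pi) = 343 / 6.283185 = 54.590148
f = 54.590148 * 2.194037 = 119.77

119.77 Hz


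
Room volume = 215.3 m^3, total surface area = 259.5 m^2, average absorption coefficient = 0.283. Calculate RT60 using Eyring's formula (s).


Given values:
  V = 215.3 m^3, S = 259.5 m^2, alpha = 0.283
Formula: RT60 = 0.161 * V / (-S * ln(1 - alpha))
Compute ln(1 - 0.283) = ln(0.717) = -0.332679
Denominator: -259.5 * -0.332679 = 86.3302
Numerator: 0.161 * 215.3 = 34.6633
RT60 = 34.6633 / 86.3302 = 0.402

0.402 s


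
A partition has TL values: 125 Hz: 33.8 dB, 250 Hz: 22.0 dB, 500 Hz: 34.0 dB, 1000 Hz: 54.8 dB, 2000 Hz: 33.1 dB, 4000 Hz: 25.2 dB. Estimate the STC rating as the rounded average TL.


Given TL values at each frequency:
  125 Hz: 33.8 dB
  250 Hz: 22.0 dB
  500 Hz: 34.0 dB
  1000 Hz: 54.8 dB
  2000 Hz: 33.1 dB
  4000 Hz: 25.2 dB
Formula: STC ~ round(average of TL values)
Sum = 33.8 + 22.0 + 34.0 + 54.8 + 33.1 + 25.2 = 202.9
Average = 202.9 / 6 = 33.82
Rounded: 34

34


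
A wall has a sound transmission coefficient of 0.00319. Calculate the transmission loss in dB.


Given values:
  tau = 0.00319
Formula: TL = 10 * log10(1 / tau)
Compute 1 / tau = 1 / 0.00319 = 313.4796
Compute log10(313.4796) = 2.496209
TL = 10 * 2.496209 = 24.96

24.96 dB


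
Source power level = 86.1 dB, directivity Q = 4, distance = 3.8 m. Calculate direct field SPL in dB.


Given values:
  Lw = 86.1 dB, Q = 4, r = 3.8 m
Formula: SPL = Lw + 10 * log10(Q / (4 * pi * r^2))
Compute 4 * pi * r^2 = 4 * pi * 3.8^2 = 181.4584
Compute Q / denom = 4 / 181.4584 = 0.02204362
Compute 10 * log10(0.02204362) = -16.5672
SPL = 86.1 + (-16.5672) = 69.53

69.53 dB


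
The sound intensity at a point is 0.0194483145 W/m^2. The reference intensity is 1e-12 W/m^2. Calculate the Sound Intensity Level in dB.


Given values:
  I = 0.0194483145 W/m^2
  I_ref = 1e-12 W/m^2
Formula: SIL = 10 * log10(I / I_ref)
Compute ratio: I / I_ref = 19448314500
Compute log10: log10(19448314500) = 10.288882
Multiply: SIL = 10 * 10.288882 = 102.89

102.89 dB


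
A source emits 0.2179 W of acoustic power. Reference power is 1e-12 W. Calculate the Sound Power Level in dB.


Given values:
  W = 0.2179 W
  W_ref = 1e-12 W
Formula: SWL = 10 * log10(W / W_ref)
Compute ratio: W / W_ref = 217900000000
Compute log10: log10(217900000000) = 11.338257
Multiply: SWL = 10 * 11.338257 = 113.38

113.38 dB


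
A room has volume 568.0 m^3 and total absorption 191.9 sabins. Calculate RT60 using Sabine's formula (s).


Given values:
  V = 568.0 m^3
  A = 191.9 sabins
Formula: RT60 = 0.161 * V / A
Numerator: 0.161 * 568.0 = 91.448
RT60 = 91.448 / 191.9 = 0.477

0.477 s


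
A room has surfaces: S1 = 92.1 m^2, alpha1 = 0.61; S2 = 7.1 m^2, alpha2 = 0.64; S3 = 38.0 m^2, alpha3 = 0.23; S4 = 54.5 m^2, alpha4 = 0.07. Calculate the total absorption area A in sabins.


Given surfaces:
  Surface 1: 92.1 * 0.61 = 56.181
  Surface 2: 7.1 * 0.64 = 4.544
  Surface 3: 38.0 * 0.23 = 8.74
  Surface 4: 54.5 * 0.07 = 3.815
Formula: A = sum(Si * alpha_i)
A = 56.181 + 4.544 + 8.74 + 3.815
A = 73.28

73.28 sabins


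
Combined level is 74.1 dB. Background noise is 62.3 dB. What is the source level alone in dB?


Given values:
  L_total = 74.1 dB, L_bg = 62.3 dB
Formula: L_source = 10 * log10(10^(L_total/10) - 10^(L_bg/10))
Convert to linear:
  10^(74.1/10) = 25703957.8277
  10^(62.3/10) = 1698243.6525
Difference: 25703957.8277 - 1698243.6525 = 24005714.1752
L_source = 10 * log10(24005714.1752) = 73.8

73.8 dB


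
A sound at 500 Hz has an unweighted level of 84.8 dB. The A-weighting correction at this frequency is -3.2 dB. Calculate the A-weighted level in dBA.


Given values:
  SPL = 84.8 dB
  A-weighting at 500 Hz = -3.2 dB
Formula: L_A = SPL + A_weight
L_A = 84.8 + (-3.2)
L_A = 81.6

81.6 dBA


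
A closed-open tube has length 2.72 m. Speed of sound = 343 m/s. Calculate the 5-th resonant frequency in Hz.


Given values:
  Tube type: closed-open, L = 2.72 m, c = 343 m/s, n = 5
Formula: f_n = (2n - 1) * c / (4 * L)
Compute 2n - 1 = 2*5 - 1 = 9
Compute 4 * L = 4 * 2.72 = 10.88
f = 9 * 343 / 10.88
f = 283.73

283.73 Hz


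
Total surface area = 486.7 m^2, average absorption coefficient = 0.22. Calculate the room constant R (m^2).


Given values:
  S = 486.7 m^2, alpha = 0.22
Formula: R = S * alpha / (1 - alpha)
Numerator: 486.7 * 0.22 = 107.074
Denominator: 1 - 0.22 = 0.78
R = 107.074 / 0.78 = 137.27

137.27 m^2


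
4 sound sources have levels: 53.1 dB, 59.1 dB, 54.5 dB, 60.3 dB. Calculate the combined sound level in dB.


Formula: L_total = 10 * log10( sum(10^(Li/10)) )
  Source 1: 10^(53.1/10) = 204173.7945
  Source 2: 10^(59.1/10) = 812830.5162
  Source 3: 10^(54.5/10) = 281838.2931
  Source 4: 10^(60.3/10) = 1071519.3052
Sum of linear values = 2370361.909
L_total = 10 * log10(2370361.909) = 63.75

63.75 dB


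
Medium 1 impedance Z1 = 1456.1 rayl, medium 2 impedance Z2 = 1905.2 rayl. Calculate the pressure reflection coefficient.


Given values:
  Z1 = 1456.1 rayl, Z2 = 1905.2 rayl
Formula: R = (Z2 - Z1) / (Z2 + Z1)
Numerator: Z2 - Z1 = 1905.2 - 1456.1 = 449.1
Denominator: Z2 + Z1 = 1905.2 + 1456.1 = 3361.3
R = 449.1 / 3361.3 = 0.1336

0.1336


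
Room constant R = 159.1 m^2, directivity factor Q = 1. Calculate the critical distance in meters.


Given values:
  R = 159.1 m^2, Q = 1
Formula: d_c = 0.141 * sqrt(Q * R)
Compute Q * R = 1 * 159.1 = 159.1
Compute sqrt(159.1) = 12.6135
d_c = 0.141 * 12.6135 = 1.779

1.779 m


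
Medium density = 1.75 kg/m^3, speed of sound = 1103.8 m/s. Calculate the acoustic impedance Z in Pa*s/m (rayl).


Given values:
  rho = 1.75 kg/m^3
  c = 1103.8 m/s
Formula: Z = rho * c
Z = 1.75 * 1103.8
Z = 1931.65

1931.65 rayl


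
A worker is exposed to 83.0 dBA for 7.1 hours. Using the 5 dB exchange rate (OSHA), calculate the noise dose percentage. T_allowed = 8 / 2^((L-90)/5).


Given values:
  L = 83.0 dBA, T = 7.1 hours
Formula: T_allowed = 8 / 2^((L - 90) / 5)
Compute exponent: (83.0 - 90) / 5 = -1.4
Compute 2^(-1.4) = 0.378929
T_allowed = 8 / 0.378929 = 21.112134 hours
Dose = (T / T_allowed) * 100
Dose = (7.1 / 21.112134) * 100 = 33.63

33.63 %


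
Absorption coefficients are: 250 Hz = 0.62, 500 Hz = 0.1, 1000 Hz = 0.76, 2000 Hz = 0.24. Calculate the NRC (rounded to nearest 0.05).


Given values:
  a_250 = 0.62, a_500 = 0.1
  a_1000 = 0.76, a_2000 = 0.24
Formula: NRC = (a250 + a500 + a1000 + a2000) / 4
Sum = 0.62 + 0.1 + 0.76 + 0.24 = 1.72
NRC = 1.72 / 4 = 0.43
Rounded to nearest 0.05: 0.45

0.45


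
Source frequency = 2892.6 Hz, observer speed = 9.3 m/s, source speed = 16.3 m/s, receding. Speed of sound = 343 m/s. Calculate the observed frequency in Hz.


Given values:
  f_s = 2892.6 Hz, v_o = 9.3 m/s, v_s = 16.3 m/s
  Direction: receding
Formula: f_o = f_s * (c - v_o) / (c + v_s)
Numerator: c - v_o = 343 - 9.3 = 333.7
Denominator: c + v_s = 343 + 16.3 = 359.3
f_o = 2892.6 * 333.7 / 359.3 = 2686.5

2686.5 Hz


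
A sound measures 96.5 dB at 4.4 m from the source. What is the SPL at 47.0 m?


Given values:
  SPL1 = 96.5 dB, r1 = 4.4 m, r2 = 47.0 m
Formula: SPL2 = SPL1 - 20 * log10(r2 / r1)
Compute ratio: r2 / r1 = 47.0 / 4.4 = 10.6818
Compute log10: log10(10.6818) = 1.028644
Compute drop: 20 * 1.028644 = 20.5729
SPL2 = 96.5 - 20.5729 = 75.93

75.93 dB


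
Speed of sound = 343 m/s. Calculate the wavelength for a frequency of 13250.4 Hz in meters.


Given values:
  c = 343 m/s, f = 13250.4 Hz
Formula: lambda = c / f
lambda = 343 / 13250.4
lambda = 0.0259

0.0259 m


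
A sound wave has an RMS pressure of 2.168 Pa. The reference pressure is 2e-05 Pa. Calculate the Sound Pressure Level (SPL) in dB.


Given values:
  p = 2.168 Pa
  p_ref = 2e-05 Pa
Formula: SPL = 20 * log10(p / p_ref)
Compute ratio: p / p_ref = 2.168 / 2e-05 = 108400
Compute log10: log10(108400) = 5.035029
Multiply: SPL = 20 * 5.035029 = 100.7

100.7 dB


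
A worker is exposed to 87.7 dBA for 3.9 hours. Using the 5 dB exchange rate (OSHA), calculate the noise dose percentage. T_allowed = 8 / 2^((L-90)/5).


Given values:
  L = 87.7 dBA, T = 3.9 hours
Formula: T_allowed = 8 / 2^((L - 90) / 5)
Compute exponent: (87.7 - 90) / 5 = -0.46
Compute 2^(-0.46) = 0.726986
T_allowed = 8 / 0.726986 = 11.004338 hours
Dose = (T / T_allowed) * 100
Dose = (3.9 / 11.004338) * 100 = 35.44

35.44 %


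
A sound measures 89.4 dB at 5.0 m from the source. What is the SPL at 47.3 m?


Given values:
  SPL1 = 89.4 dB, r1 = 5.0 m, r2 = 47.3 m
Formula: SPL2 = SPL1 - 20 * log10(r2 / r1)
Compute ratio: r2 / r1 = 47.3 / 5.0 = 9.46
Compute log10: log10(9.46) = 0.975891
Compute drop: 20 * 0.975891 = 19.5178
SPL2 = 89.4 - 19.5178 = 69.88

69.88 dB


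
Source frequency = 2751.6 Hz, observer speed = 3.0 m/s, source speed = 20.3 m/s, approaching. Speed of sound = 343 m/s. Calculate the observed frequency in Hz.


Given values:
  f_s = 2751.6 Hz, v_o = 3.0 m/s, v_s = 20.3 m/s
  Direction: approaching
Formula: f_o = f_s * (c + v_o) / (c - v_s)
Numerator: c + v_o = 343 + 3.0 = 346.0
Denominator: c - v_s = 343 - 20.3 = 322.7
f_o = 2751.6 * 346.0 / 322.7 = 2950.27

2950.27 Hz


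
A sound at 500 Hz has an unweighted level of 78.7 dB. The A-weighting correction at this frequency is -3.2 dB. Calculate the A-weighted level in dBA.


Given values:
  SPL = 78.7 dB
  A-weighting at 500 Hz = -3.2 dB
Formula: L_A = SPL + A_weight
L_A = 78.7 + (-3.2)
L_A = 75.5

75.5 dBA


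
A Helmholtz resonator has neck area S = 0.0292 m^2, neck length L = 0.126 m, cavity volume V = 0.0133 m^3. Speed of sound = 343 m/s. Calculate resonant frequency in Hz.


Given values:
  S = 0.0292 m^2, L = 0.126 m, V = 0.0133 m^3, c = 343 m/s
Formula: f = (c / (2*pi)) * sqrt(S / (V * L))
Compute V * L = 0.0133 * 0.126 = 0.0016758
Compute S / (V * L) = 0.0292 / 0.0016758 = 17.4245
Compute sqrt(17.4245) = 4.174266
Compute c / (2*pi) = 343 / 6.283185 = 54.590148
f = 54.590148 * 4.174266 = 227.87

227.87 Hz


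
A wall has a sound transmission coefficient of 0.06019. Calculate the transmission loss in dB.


Given values:
  tau = 0.06019
Formula: TL = 10 * log10(1 / tau)
Compute 1 / tau = 1 / 0.06019 = 16.6141
Compute log10(16.6141) = 1.220477
TL = 10 * 1.220477 = 12.2

12.2 dB


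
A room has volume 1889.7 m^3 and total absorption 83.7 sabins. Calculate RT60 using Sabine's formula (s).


Given values:
  V = 1889.7 m^3
  A = 83.7 sabins
Formula: RT60 = 0.161 * V / A
Numerator: 0.161 * 1889.7 = 304.2417
RT60 = 304.2417 / 83.7 = 3.635

3.635 s


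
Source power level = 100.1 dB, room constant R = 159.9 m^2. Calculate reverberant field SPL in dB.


Given values:
  Lw = 100.1 dB, R = 159.9 m^2
Formula: SPL = Lw + 10 * log10(4 / R)
Compute 4 / R = 4 / 159.9 = 0.025016
Compute 10 * log10(0.025016) = -16.0178
SPL = 100.1 + (-16.0178) = 84.08

84.08 dB


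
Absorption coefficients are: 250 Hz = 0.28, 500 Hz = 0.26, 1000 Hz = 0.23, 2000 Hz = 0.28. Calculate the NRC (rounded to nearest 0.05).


Given values:
  a_250 = 0.28, a_500 = 0.26
  a_1000 = 0.23, a_2000 = 0.28
Formula: NRC = (a250 + a500 + a1000 + a2000) / 4
Sum = 0.28 + 0.26 + 0.23 + 0.28 = 1.05
NRC = 1.05 / 4 = 0.2625
Rounded to nearest 0.05: 0.25

0.25


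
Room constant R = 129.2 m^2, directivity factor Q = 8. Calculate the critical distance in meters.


Given values:
  R = 129.2 m^2, Q = 8
Formula: d_c = 0.141 * sqrt(Q * R)
Compute Q * R = 8 * 129.2 = 1033.6
Compute sqrt(1033.6) = 32.1497
d_c = 0.141 * 32.1497 = 4.533

4.533 m


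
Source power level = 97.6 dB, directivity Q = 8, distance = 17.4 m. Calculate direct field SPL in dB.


Given values:
  Lw = 97.6 dB, Q = 8, r = 17.4 m
Formula: SPL = Lw + 10 * log10(Q / (4 * pi * r^2))
Compute 4 * pi * r^2 = 4 * pi * 17.4^2 = 3804.5944
Compute Q / denom = 8 / 3804.5944 = 0.00210272
Compute 10 * log10(0.00210272) = -26.7722
SPL = 97.6 + (-26.7722) = 70.83

70.83 dB


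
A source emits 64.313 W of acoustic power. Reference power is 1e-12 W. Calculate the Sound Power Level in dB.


Given values:
  W = 64.313 W
  W_ref = 1e-12 W
Formula: SWL = 10 * log10(W / W_ref)
Compute ratio: W / W_ref = 64313000000000
Compute log10: log10(64313000000000) = 13.808299
Multiply: SWL = 10 * 13.808299 = 138.08

138.08 dB


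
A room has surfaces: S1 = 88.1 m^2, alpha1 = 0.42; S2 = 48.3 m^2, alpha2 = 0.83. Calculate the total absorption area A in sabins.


Given surfaces:
  Surface 1: 88.1 * 0.42 = 37.002
  Surface 2: 48.3 * 0.83 = 40.089
Formula: A = sum(Si * alpha_i)
A = 37.002 + 40.089
A = 77.09

77.09 sabins


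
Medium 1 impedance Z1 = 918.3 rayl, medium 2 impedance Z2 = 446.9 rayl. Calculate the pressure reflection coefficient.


Given values:
  Z1 = 918.3 rayl, Z2 = 446.9 rayl
Formula: R = (Z2 - Z1) / (Z2 + Z1)
Numerator: Z2 - Z1 = 446.9 - 918.3 = -471.4
Denominator: Z2 + Z1 = 446.9 + 918.3 = 1365.2
R = -471.4 / 1365.2 = -0.3453

-0.3453


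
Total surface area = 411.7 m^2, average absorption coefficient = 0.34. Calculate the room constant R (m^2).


Given values:
  S = 411.7 m^2, alpha = 0.34
Formula: R = S * alpha / (1 - alpha)
Numerator: 411.7 * 0.34 = 139.978
Denominator: 1 - 0.34 = 0.66
R = 139.978 / 0.66 = 212.09

212.09 m^2


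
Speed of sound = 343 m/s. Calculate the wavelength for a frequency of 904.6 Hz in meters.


Given values:
  c = 343 m/s, f = 904.6 Hz
Formula: lambda = c / f
lambda = 343 / 904.6
lambda = 0.3792

0.3792 m


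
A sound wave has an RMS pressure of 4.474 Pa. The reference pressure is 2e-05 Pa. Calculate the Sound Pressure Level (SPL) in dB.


Given values:
  p = 4.474 Pa
  p_ref = 2e-05 Pa
Formula: SPL = 20 * log10(p / p_ref)
Compute ratio: p / p_ref = 4.474 / 2e-05 = 223700
Compute log10: log10(223700) = 5.349666
Multiply: SPL = 20 * 5.349666 = 106.99

106.99 dB


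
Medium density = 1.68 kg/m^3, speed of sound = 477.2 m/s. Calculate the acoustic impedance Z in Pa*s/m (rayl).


Given values:
  rho = 1.68 kg/m^3
  c = 477.2 m/s
Formula: Z = rho * c
Z = 1.68 * 477.2
Z = 801.7

801.7 rayl


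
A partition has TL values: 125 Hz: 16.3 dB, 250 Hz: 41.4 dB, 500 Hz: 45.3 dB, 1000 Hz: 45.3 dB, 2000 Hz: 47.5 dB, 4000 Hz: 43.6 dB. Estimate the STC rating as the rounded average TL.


Given TL values at each frequency:
  125 Hz: 16.3 dB
  250 Hz: 41.4 dB
  500 Hz: 45.3 dB
  1000 Hz: 45.3 dB
  2000 Hz: 47.5 dB
  4000 Hz: 43.6 dB
Formula: STC ~ round(average of TL values)
Sum = 16.3 + 41.4 + 45.3 + 45.3 + 47.5 + 43.6 = 239.4
Average = 239.4 / 6 = 39.9
Rounded: 40

40


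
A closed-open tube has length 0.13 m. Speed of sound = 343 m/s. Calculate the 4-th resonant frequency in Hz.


Given values:
  Tube type: closed-open, L = 0.13 m, c = 343 m/s, n = 4
Formula: f_n = (2n - 1) * c / (4 * L)
Compute 2n - 1 = 2*4 - 1 = 7
Compute 4 * L = 4 * 0.13 = 0.52
f = 7 * 343 / 0.52
f = 4617.31

4617.31 Hz


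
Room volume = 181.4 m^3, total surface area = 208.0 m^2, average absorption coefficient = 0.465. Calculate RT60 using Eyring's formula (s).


Given values:
  V = 181.4 m^3, S = 208.0 m^2, alpha = 0.465
Formula: RT60 = 0.161 * V / (-S * ln(1 - alpha))
Compute ln(1 - 0.465) = ln(0.535) = -0.625489
Denominator: -208.0 * -0.625489 = 130.1017
Numerator: 0.161 * 181.4 = 29.2054
RT60 = 29.2054 / 130.1017 = 0.224

0.224 s


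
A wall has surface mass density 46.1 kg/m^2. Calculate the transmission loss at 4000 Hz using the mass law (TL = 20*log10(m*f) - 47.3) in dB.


Given values:
  m = 46.1 kg/m^2, f = 4000 Hz
Formula: TL = 20 * log10(m * f) - 47.3
Compute m * f = 46.1 * 4000 = 184400.0
Compute log10(184400.0) = 5.265761
Compute 20 * 5.265761 = 105.3152
TL = 105.3152 - 47.3 = 58.02

58.02 dB


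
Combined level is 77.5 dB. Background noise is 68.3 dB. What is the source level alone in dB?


Given values:
  L_total = 77.5 dB, L_bg = 68.3 dB
Formula: L_source = 10 * log10(10^(L_total/10) - 10^(L_bg/10))
Convert to linear:
  10^(77.5/10) = 56234132.519
  10^(68.3/10) = 6760829.7539
Difference: 56234132.519 - 6760829.7539 = 49473302.7651
L_source = 10 * log10(49473302.7651) = 76.94

76.94 dB


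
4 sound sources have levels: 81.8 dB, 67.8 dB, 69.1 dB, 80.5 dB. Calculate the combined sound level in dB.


Formula: L_total = 10 * log10( sum(10^(Li/10)) )
  Source 1: 10^(81.8/10) = 151356124.8436
  Source 2: 10^(67.8/10) = 6025595.8607
  Source 3: 10^(69.1/10) = 8128305.1616
  Source 4: 10^(80.5/10) = 112201845.4302
Sum of linear values = 277711871.2961
L_total = 10 * log10(277711871.2961) = 84.44

84.44 dB


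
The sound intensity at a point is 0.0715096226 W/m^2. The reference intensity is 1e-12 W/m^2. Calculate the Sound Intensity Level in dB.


Given values:
  I = 0.0715096226 W/m^2
  I_ref = 1e-12 W/m^2
Formula: SIL = 10 * log10(I / I_ref)
Compute ratio: I / I_ref = 71509622600
Compute log10: log10(71509622600) = 10.854364
Multiply: SIL = 10 * 10.854364 = 108.54

108.54 dB


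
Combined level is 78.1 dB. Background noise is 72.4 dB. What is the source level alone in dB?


Given values:
  L_total = 78.1 dB, L_bg = 72.4 dB
Formula: L_source = 10 * log10(10^(L_total/10) - 10^(L_bg/10))
Convert to linear:
  10^(78.1/10) = 64565422.9035
  10^(72.4/10) = 17378008.2875
Difference: 64565422.9035 - 17378008.2875 = 47187414.616
L_source = 10 * log10(47187414.616) = 76.74

76.74 dB


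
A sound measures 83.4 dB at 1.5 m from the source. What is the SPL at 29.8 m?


Given values:
  SPL1 = 83.4 dB, r1 = 1.5 m, r2 = 29.8 m
Formula: SPL2 = SPL1 - 20 * log10(r2 / r1)
Compute ratio: r2 / r1 = 29.8 / 1.5 = 19.8667
Compute log10: log10(19.8667) = 1.298126
Compute drop: 20 * 1.298126 = 25.9625
SPL2 = 83.4 - 25.9625 = 57.44

57.44 dB


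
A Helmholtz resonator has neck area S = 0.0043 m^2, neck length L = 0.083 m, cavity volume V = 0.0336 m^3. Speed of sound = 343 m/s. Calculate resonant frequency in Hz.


Given values:
  S = 0.0043 m^2, L = 0.083 m, V = 0.0336 m^3, c = 343 m/s
Formula: f = (c / (2*pi)) * sqrt(S / (V * L))
Compute V * L = 0.0336 * 0.083 = 0.0027888
Compute S / (V * L) = 0.0043 / 0.0027888 = 1.5419
Compute sqrt(1.5419) = 1.241733
Compute c / (2*pi) = 343 / 6.283185 = 54.590148
f = 54.590148 * 1.241733 = 67.79

67.79 Hz


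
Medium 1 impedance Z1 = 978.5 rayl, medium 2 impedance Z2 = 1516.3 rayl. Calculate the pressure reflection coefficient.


Given values:
  Z1 = 978.5 rayl, Z2 = 1516.3 rayl
Formula: R = (Z2 - Z1) / (Z2 + Z1)
Numerator: Z2 - Z1 = 1516.3 - 978.5 = 537.8
Denominator: Z2 + Z1 = 1516.3 + 978.5 = 2494.8
R = 537.8 / 2494.8 = 0.2156

0.2156


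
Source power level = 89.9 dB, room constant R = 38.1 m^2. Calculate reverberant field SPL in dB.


Given values:
  Lw = 89.9 dB, R = 38.1 m^2
Formula: SPL = Lw + 10 * log10(4 / R)
Compute 4 / R = 4 / 38.1 = 0.104987
Compute 10 * log10(0.104987) = -9.7886
SPL = 89.9 + (-9.7886) = 80.11

80.11 dB


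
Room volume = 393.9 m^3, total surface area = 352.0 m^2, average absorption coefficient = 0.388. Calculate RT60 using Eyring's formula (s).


Given values:
  V = 393.9 m^3, S = 352.0 m^2, alpha = 0.388
Formula: RT60 = 0.161 * V / (-S * ln(1 - alpha))
Compute ln(1 - 0.388) = ln(0.612) = -0.491023
Denominator: -352.0 * -0.491023 = 172.8401
Numerator: 0.161 * 393.9 = 63.4179
RT60 = 63.4179 / 172.8401 = 0.367

0.367 s


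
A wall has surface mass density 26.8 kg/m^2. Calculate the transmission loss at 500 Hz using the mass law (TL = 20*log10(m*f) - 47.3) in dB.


Given values:
  m = 26.8 kg/m^2, f = 500 Hz
Formula: TL = 20 * log10(m * f) - 47.3
Compute m * f = 26.8 * 500 = 13400.0
Compute log10(13400.0) = 4.127105
Compute 20 * 4.127105 = 82.5421
TL = 82.5421 - 47.3 = 35.24

35.24 dB


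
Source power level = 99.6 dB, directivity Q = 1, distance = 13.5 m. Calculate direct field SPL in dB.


Given values:
  Lw = 99.6 dB, Q = 1, r = 13.5 m
Formula: SPL = Lw + 10 * log10(Q / (4 * pi * r^2))
Compute 4 * pi * r^2 = 4 * pi * 13.5^2 = 2290.221
Compute Q / denom = 1 / 2290.221 = 0.00043664
Compute 10 * log10(0.00043664) = -33.5988
SPL = 99.6 + (-33.5988) = 66.0

66.0 dB


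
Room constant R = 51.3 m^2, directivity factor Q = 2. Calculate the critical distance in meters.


Given values:
  R = 51.3 m^2, Q = 2
Formula: d_c = 0.141 * sqrt(Q * R)
Compute Q * R = 2 * 51.3 = 102.6
Compute sqrt(102.6) = 10.1292
d_c = 0.141 * 10.1292 = 1.428

1.428 m


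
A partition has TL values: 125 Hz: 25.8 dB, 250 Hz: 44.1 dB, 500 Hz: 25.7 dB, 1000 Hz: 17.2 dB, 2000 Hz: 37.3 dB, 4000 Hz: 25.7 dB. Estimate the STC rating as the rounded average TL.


Given TL values at each frequency:
  125 Hz: 25.8 dB
  250 Hz: 44.1 dB
  500 Hz: 25.7 dB
  1000 Hz: 17.2 dB
  2000 Hz: 37.3 dB
  4000 Hz: 25.7 dB
Formula: STC ~ round(average of TL values)
Sum = 25.8 + 44.1 + 25.7 + 17.2 + 37.3 + 25.7 = 175.8
Average = 175.8 / 6 = 29.3
Rounded: 29

29


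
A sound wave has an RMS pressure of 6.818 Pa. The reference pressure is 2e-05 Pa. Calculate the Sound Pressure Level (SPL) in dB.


Given values:
  p = 6.818 Pa
  p_ref = 2e-05 Pa
Formula: SPL = 20 * log10(p / p_ref)
Compute ratio: p / p_ref = 6.818 / 2e-05 = 340900
Compute log10: log10(340900) = 5.532627
Multiply: SPL = 20 * 5.532627 = 110.65

110.65 dB


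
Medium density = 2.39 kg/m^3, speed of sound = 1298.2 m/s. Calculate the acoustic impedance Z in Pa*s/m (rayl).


Given values:
  rho = 2.39 kg/m^3
  c = 1298.2 m/s
Formula: Z = rho * c
Z = 2.39 * 1298.2
Z = 3102.7

3102.7 rayl


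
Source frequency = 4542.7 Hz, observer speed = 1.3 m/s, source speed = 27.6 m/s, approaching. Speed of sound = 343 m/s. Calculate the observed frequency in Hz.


Given values:
  f_s = 4542.7 Hz, v_o = 1.3 m/s, v_s = 27.6 m/s
  Direction: approaching
Formula: f_o = f_s * (c + v_o) / (c - v_s)
Numerator: c + v_o = 343 + 1.3 = 344.3
Denominator: c - v_s = 343 - 27.6 = 315.4
f_o = 4542.7 * 344.3 / 315.4 = 4958.95

4958.95 Hz


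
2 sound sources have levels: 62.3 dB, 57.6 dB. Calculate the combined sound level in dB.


Formula: L_total = 10 * log10( sum(10^(Li/10)) )
  Source 1: 10^(62.3/10) = 1698243.6525
  Source 2: 10^(57.6/10) = 575439.9373
Sum of linear values = 2273683.5898
L_total = 10 * log10(2273683.5898) = 63.57

63.57 dB


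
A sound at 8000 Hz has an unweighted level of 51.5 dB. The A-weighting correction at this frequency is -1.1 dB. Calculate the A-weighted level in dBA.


Given values:
  SPL = 51.5 dB
  A-weighting at 8000 Hz = -1.1 dB
Formula: L_A = SPL + A_weight
L_A = 51.5 + (-1.1)
L_A = 50.4

50.4 dBA


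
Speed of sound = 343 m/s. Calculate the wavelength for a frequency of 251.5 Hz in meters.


Given values:
  c = 343 m/s, f = 251.5 Hz
Formula: lambda = c / f
lambda = 343 / 251.5
lambda = 1.3638

1.3638 m


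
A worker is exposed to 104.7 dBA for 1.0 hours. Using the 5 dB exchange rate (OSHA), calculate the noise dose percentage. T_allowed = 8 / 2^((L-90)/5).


Given values:
  L = 104.7 dBA, T = 1.0 hours
Formula: T_allowed = 8 / 2^((L - 90) / 5)
Compute exponent: (104.7 - 90) / 5 = 2.94
Compute 2^(2.94) = 7.674113
T_allowed = 8 / 7.674113 = 1.042466 hours
Dose = (T / T_allowed) * 100
Dose = (1.0 / 1.042466) * 100 = 95.93

95.93 %


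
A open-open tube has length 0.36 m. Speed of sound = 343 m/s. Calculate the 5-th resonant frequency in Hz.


Given values:
  Tube type: open-open, L = 0.36 m, c = 343 m/s, n = 5
Formula: f_n = n * c / (2 * L)
Compute 2 * L = 2 * 0.36 = 0.72
f = 5 * 343 / 0.72
f = 2381.94

2381.94 Hz


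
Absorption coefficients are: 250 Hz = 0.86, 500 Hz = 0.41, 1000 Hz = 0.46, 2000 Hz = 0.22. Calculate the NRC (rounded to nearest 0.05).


Given values:
  a_250 = 0.86, a_500 = 0.41
  a_1000 = 0.46, a_2000 = 0.22
Formula: NRC = (a250 + a500 + a1000 + a2000) / 4
Sum = 0.86 + 0.41 + 0.46 + 0.22 = 1.95
NRC = 1.95 / 4 = 0.4875
Rounded to nearest 0.05: 0.5

0.5


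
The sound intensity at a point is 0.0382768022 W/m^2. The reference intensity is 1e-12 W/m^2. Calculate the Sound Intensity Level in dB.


Given values:
  I = 0.0382768022 W/m^2
  I_ref = 1e-12 W/m^2
Formula: SIL = 10 * log10(I / I_ref)
Compute ratio: I / I_ref = 38276802200
Compute log10: log10(38276802200) = 10.582936
Multiply: SIL = 10 * 10.582936 = 105.83

105.83 dB


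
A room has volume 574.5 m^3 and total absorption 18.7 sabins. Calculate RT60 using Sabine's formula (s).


Given values:
  V = 574.5 m^3
  A = 18.7 sabins
Formula: RT60 = 0.161 * V / A
Numerator: 0.161 * 574.5 = 92.4945
RT60 = 92.4945 / 18.7 = 4.946

4.946 s


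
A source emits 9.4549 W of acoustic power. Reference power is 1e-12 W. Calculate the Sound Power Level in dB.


Given values:
  W = 9.4549 W
  W_ref = 1e-12 W
Formula: SWL = 10 * log10(W / W_ref)
Compute ratio: W / W_ref = 9454900000000
Compute log10: log10(9454900000000) = 12.975657
Multiply: SWL = 10 * 12.975657 = 129.76

129.76 dB


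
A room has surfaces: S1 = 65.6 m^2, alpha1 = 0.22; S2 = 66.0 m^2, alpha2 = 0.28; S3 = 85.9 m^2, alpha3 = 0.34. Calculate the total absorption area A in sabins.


Given surfaces:
  Surface 1: 65.6 * 0.22 = 14.432
  Surface 2: 66.0 * 0.28 = 18.48
  Surface 3: 85.9 * 0.34 = 29.206
Formula: A = sum(Si * alpha_i)
A = 14.432 + 18.48 + 29.206
A = 62.12

62.12 sabins


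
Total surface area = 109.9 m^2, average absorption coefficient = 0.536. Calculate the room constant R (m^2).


Given values:
  S = 109.9 m^2, alpha = 0.536
Formula: R = S * alpha / (1 - alpha)
Numerator: 109.9 * 0.536 = 58.9064
Denominator: 1 - 0.536 = 0.464
R = 58.9064 / 0.464 = 126.95

126.95 m^2


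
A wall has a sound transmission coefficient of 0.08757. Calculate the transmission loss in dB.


Given values:
  tau = 0.08757
Formula: TL = 10 * log10(1 / tau)
Compute 1 / tau = 1 / 0.08757 = 11.4194
Compute log10(11.4194) = 1.057643
TL = 10 * 1.057643 = 10.58

10.58 dB


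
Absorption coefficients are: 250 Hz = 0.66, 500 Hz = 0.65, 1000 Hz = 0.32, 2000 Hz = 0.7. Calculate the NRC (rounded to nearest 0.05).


Given values:
  a_250 = 0.66, a_500 = 0.65
  a_1000 = 0.32, a_2000 = 0.7
Formula: NRC = (a250 + a500 + a1000 + a2000) / 4
Sum = 0.66 + 0.65 + 0.32 + 0.7 = 2.33
NRC = 2.33 / 4 = 0.5825
Rounded to nearest 0.05: 0.6

0.6


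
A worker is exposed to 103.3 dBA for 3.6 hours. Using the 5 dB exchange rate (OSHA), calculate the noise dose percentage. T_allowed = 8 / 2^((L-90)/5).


Given values:
  L = 103.3 dBA, T = 3.6 hours
Formula: T_allowed = 8 / 2^((L - 90) / 5)
Compute exponent: (103.3 - 90) / 5 = 2.66
Compute 2^(2.66) = 6.32033
T_allowed = 8 / 6.32033 = 1.265757 hours
Dose = (T / T_allowed) * 100
Dose = (3.6 / 1.265757) * 100 = 284.41

284.41 %


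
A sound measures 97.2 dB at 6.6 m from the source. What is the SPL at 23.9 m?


Given values:
  SPL1 = 97.2 dB, r1 = 6.6 m, r2 = 23.9 m
Formula: SPL2 = SPL1 - 20 * log10(r2 / r1)
Compute ratio: r2 / r1 = 23.9 / 6.6 = 3.6212
Compute log10: log10(3.6212) = 0.558853
Compute drop: 20 * 0.558853 = 11.1771
SPL2 = 97.2 - 11.1771 = 86.02

86.02 dB


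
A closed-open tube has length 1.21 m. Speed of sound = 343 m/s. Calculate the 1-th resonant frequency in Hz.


Given values:
  Tube type: closed-open, L = 1.21 m, c = 343 m/s, n = 1
Formula: f_n = (2n - 1) * c / (4 * L)
Compute 2n - 1 = 2*1 - 1 = 1
Compute 4 * L = 4 * 1.21 = 4.84
f = 1 * 343 / 4.84
f = 70.87

70.87 Hz


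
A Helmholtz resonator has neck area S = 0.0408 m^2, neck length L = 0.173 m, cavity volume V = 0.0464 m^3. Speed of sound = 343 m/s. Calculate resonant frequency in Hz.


Given values:
  S = 0.0408 m^2, L = 0.173 m, V = 0.0464 m^3, c = 343 m/s
Formula: f = (c / (2*pi)) * sqrt(S / (V * L))
Compute V * L = 0.0464 * 0.173 = 0.0080272
Compute S / (V * L) = 0.0408 / 0.0080272 = 5.0827
Compute sqrt(5.0827) = 2.254484
Compute c / (2*pi) = 343 / 6.283185 = 54.590148
f = 54.590148 * 2.254484 = 123.07

123.07 Hz


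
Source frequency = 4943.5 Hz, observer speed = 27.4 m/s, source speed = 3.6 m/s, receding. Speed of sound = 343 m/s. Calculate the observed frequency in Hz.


Given values:
  f_s = 4943.5 Hz, v_o = 27.4 m/s, v_s = 3.6 m/s
  Direction: receding
Formula: f_o = f_s * (c - v_o) / (c + v_s)
Numerator: c - v_o = 343 - 27.4 = 315.6
Denominator: c + v_s = 343 + 3.6 = 346.6
f_o = 4943.5 * 315.6 / 346.6 = 4501.35

4501.35 Hz


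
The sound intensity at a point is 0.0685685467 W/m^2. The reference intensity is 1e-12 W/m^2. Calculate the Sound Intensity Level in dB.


Given values:
  I = 0.0685685467 W/m^2
  I_ref = 1e-12 W/m^2
Formula: SIL = 10 * log10(I / I_ref)
Compute ratio: I / I_ref = 68568546700
Compute log10: log10(68568546700) = 10.836125
Multiply: SIL = 10 * 10.836125 = 108.36

108.36 dB


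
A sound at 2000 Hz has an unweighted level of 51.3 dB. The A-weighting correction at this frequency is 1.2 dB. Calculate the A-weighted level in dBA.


Given values:
  SPL = 51.3 dB
  A-weighting at 2000 Hz = 1.2 dB
Formula: L_A = SPL + A_weight
L_A = 51.3 + (1.2)
L_A = 52.5

52.5 dBA


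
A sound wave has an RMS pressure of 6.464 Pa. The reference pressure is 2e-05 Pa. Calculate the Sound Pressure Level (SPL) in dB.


Given values:
  p = 6.464 Pa
  p_ref = 2e-05 Pa
Formula: SPL = 20 * log10(p / p_ref)
Compute ratio: p / p_ref = 6.464 / 2e-05 = 323200
Compute log10: log10(323200) = 5.509471
Multiply: SPL = 20 * 5.509471 = 110.19

110.19 dB


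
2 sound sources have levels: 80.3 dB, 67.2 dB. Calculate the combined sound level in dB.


Formula: L_total = 10 * log10( sum(10^(Li/10)) )
  Source 1: 10^(80.3/10) = 107151930.5238
  Source 2: 10^(67.2/10) = 5248074.6025
Sum of linear values = 112400005.1263
L_total = 10 * log10(112400005.1263) = 80.51

80.51 dB


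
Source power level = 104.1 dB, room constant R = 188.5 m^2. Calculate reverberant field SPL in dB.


Given values:
  Lw = 104.1 dB, R = 188.5 m^2
Formula: SPL = Lw + 10 * log10(4 / R)
Compute 4 / R = 4 / 188.5 = 0.02122
Compute 10 * log10(0.02122) = -16.7325
SPL = 104.1 + (-16.7325) = 87.37

87.37 dB


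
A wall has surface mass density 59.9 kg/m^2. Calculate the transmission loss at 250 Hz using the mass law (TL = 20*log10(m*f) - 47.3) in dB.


Given values:
  m = 59.9 kg/m^2, f = 250 Hz
Formula: TL = 20 * log10(m * f) - 47.3
Compute m * f = 59.9 * 250 = 14975.0
Compute log10(14975.0) = 4.175367
Compute 20 * 4.175367 = 83.5073
TL = 83.5073 - 47.3 = 36.21

36.21 dB


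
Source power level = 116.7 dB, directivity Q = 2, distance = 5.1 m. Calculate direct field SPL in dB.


Given values:
  Lw = 116.7 dB, Q = 2, r = 5.1 m
Formula: SPL = Lw + 10 * log10(Q / (4 * pi * r^2))
Compute 4 * pi * r^2 = 4 * pi * 5.1^2 = 326.8513
Compute Q / denom = 2 / 326.8513 = 0.00611899
Compute 10 * log10(0.00611899) = -22.1332
SPL = 116.7 + (-22.1332) = 94.57

94.57 dB


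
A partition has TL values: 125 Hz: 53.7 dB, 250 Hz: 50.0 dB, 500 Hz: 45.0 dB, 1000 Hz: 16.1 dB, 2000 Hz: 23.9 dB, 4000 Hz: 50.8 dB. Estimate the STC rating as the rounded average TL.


Given TL values at each frequency:
  125 Hz: 53.7 dB
  250 Hz: 50.0 dB
  500 Hz: 45.0 dB
  1000 Hz: 16.1 dB
  2000 Hz: 23.9 dB
  4000 Hz: 50.8 dB
Formula: STC ~ round(average of TL values)
Sum = 53.7 + 50.0 + 45.0 + 16.1 + 23.9 + 50.8 = 239.5
Average = 239.5 / 6 = 39.92
Rounded: 40

40


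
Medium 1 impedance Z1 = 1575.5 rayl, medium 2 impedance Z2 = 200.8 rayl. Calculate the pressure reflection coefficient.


Given values:
  Z1 = 1575.5 rayl, Z2 = 200.8 rayl
Formula: R = (Z2 - Z1) / (Z2 + Z1)
Numerator: Z2 - Z1 = 200.8 - 1575.5 = -1374.7
Denominator: Z2 + Z1 = 200.8 + 1575.5 = 1776.3
R = -1374.7 / 1776.3 = -0.7739

-0.7739


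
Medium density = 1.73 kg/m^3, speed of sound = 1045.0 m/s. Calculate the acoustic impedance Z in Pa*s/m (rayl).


Given values:
  rho = 1.73 kg/m^3
  c = 1045.0 m/s
Formula: Z = rho * c
Z = 1.73 * 1045.0
Z = 1807.85

1807.85 rayl


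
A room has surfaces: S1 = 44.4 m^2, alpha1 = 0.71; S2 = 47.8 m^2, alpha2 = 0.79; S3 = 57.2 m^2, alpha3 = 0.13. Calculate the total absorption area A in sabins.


Given surfaces:
  Surface 1: 44.4 * 0.71 = 31.524
  Surface 2: 47.8 * 0.79 = 37.762
  Surface 3: 57.2 * 0.13 = 7.436
Formula: A = sum(Si * alpha_i)
A = 31.524 + 37.762 + 7.436
A = 76.72

76.72 sabins


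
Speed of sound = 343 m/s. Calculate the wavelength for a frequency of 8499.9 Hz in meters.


Given values:
  c = 343 m/s, f = 8499.9 Hz
Formula: lambda = c / f
lambda = 343 / 8499.9
lambda = 0.0404

0.0404 m


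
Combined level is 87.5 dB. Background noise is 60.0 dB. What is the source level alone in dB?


Given values:
  L_total = 87.5 dB, L_bg = 60.0 dB
Formula: L_source = 10 * log10(10^(L_total/10) - 10^(L_bg/10))
Convert to linear:
  10^(87.5/10) = 562341325.1903
  10^(60.0/10) = 1000000.0
Difference: 562341325.1903 - 1000000.0 = 561341325.1903
L_source = 10 * log10(561341325.1903) = 87.49

87.49 dB


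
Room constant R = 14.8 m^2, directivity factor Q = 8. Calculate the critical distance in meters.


Given values:
  R = 14.8 m^2, Q = 8
Formula: d_c = 0.141 * sqrt(Q * R)
Compute Q * R = 8 * 14.8 = 118.4
Compute sqrt(118.4) = 10.8812
d_c = 0.141 * 10.8812 = 1.534

1.534 m


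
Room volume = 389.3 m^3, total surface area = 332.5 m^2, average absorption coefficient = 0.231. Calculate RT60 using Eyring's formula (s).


Given values:
  V = 389.3 m^3, S = 332.5 m^2, alpha = 0.231
Formula: RT60 = 0.161 * V / (-S * ln(1 - alpha))
Compute ln(1 - 0.231) = ln(0.769) = -0.262664
Denominator: -332.5 * -0.262664 = 87.3358
Numerator: 0.161 * 389.3 = 62.6773
RT60 = 62.6773 / 87.3358 = 0.718

0.718 s


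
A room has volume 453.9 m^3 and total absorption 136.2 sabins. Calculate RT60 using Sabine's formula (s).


Given values:
  V = 453.9 m^3
  A = 136.2 sabins
Formula: RT60 = 0.161 * V / A
Numerator: 0.161 * 453.9 = 73.0779
RT60 = 73.0779 / 136.2 = 0.537

0.537 s


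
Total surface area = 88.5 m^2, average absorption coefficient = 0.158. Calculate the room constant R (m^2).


Given values:
  S = 88.5 m^2, alpha = 0.158
Formula: R = S * alpha / (1 - alpha)
Numerator: 88.5 * 0.158 = 13.983
Denominator: 1 - 0.158 = 0.842
R = 13.983 / 0.842 = 16.61

16.61 m^2


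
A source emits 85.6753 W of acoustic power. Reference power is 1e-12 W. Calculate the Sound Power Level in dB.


Given values:
  W = 85.6753 W
  W_ref = 1e-12 W
Formula: SWL = 10 * log10(W / W_ref)
Compute ratio: W / W_ref = 85675300000000
Compute log10: log10(85675300000000) = 13.932856
Multiply: SWL = 10 * 13.932856 = 139.33

139.33 dB


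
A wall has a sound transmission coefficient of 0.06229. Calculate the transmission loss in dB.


Given values:
  tau = 0.06229
Formula: TL = 10 * log10(1 / tau)
Compute 1 / tau = 1 / 0.06229 = 16.0539
Compute log10(16.0539) = 1.205581
TL = 10 * 1.205581 = 12.06

12.06 dB


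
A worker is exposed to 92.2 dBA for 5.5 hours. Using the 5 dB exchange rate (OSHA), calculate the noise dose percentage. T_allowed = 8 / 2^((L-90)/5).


Given values:
  L = 92.2 dBA, T = 5.5 hours
Formula: T_allowed = 8 / 2^((L - 90) / 5)
Compute exponent: (92.2 - 90) / 5 = 0.44
Compute 2^(0.44) = 1.356604
T_allowed = 8 / 1.356604 = 5.897078 hours
Dose = (T / T_allowed) * 100
Dose = (5.5 / 5.897078) * 100 = 93.27

93.27 %


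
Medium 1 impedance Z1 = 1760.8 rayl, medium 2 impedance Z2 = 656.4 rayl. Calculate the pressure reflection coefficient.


Given values:
  Z1 = 1760.8 rayl, Z2 = 656.4 rayl
Formula: R = (Z2 - Z1) / (Z2 + Z1)
Numerator: Z2 - Z1 = 656.4 - 1760.8 = -1104.4
Denominator: Z2 + Z1 = 656.4 + 1760.8 = 2417.2
R = -1104.4 / 2417.2 = -0.4569

-0.4569


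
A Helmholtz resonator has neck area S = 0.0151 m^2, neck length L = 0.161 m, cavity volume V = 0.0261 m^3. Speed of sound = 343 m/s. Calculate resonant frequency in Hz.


Given values:
  S = 0.0151 m^2, L = 0.161 m, V = 0.0261 m^3, c = 343 m/s
Formula: f = (c / (2*pi)) * sqrt(S / (V * L))
Compute V * L = 0.0261 * 0.161 = 0.0042021
Compute S / (V * L) = 0.0151 / 0.0042021 = 3.5934
Compute sqrt(3.5934) = 1.895627
Compute c / (2*pi) = 343 / 6.283185 = 54.590148
f = 54.590148 * 1.895627 = 103.48

103.48 Hz


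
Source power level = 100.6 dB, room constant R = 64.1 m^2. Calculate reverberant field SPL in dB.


Given values:
  Lw = 100.6 dB, R = 64.1 m^2
Formula: SPL = Lw + 10 * log10(4 / R)
Compute 4 / R = 4 / 64.1 = 0.062402
Compute 10 * log10(0.062402) = -12.048
SPL = 100.6 + (-12.048) = 88.55

88.55 dB


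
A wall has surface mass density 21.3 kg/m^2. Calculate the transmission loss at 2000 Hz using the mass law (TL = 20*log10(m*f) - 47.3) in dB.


Given values:
  m = 21.3 kg/m^2, f = 2000 Hz
Formula: TL = 20 * log10(m * f) - 47.3
Compute m * f = 21.3 * 2000 = 42600.0
Compute log10(42600.0) = 4.62941
Compute 20 * 4.62941 = 92.5882
TL = 92.5882 - 47.3 = 45.29

45.29 dB


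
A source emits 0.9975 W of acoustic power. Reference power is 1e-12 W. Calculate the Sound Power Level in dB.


Given values:
  W = 0.9975 W
  W_ref = 1e-12 W
Formula: SWL = 10 * log10(W / W_ref)
Compute ratio: W / W_ref = 997500000000
Compute log10: log10(997500000000) = 11.998913
Multiply: SWL = 10 * 11.998913 = 119.99

119.99 dB


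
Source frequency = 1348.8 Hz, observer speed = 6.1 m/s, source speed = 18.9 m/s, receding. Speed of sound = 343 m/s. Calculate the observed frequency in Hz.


Given values:
  f_s = 1348.8 Hz, v_o = 6.1 m/s, v_s = 18.9 m/s
  Direction: receding
Formula: f_o = f_s * (c - v_o) / (c + v_s)
Numerator: c - v_o = 343 - 6.1 = 336.9
Denominator: c + v_s = 343 + 18.9 = 361.9
f_o = 1348.8 * 336.9 / 361.9 = 1255.63

1255.63 Hz


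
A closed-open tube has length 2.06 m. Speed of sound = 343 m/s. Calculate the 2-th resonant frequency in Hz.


Given values:
  Tube type: closed-open, L = 2.06 m, c = 343 m/s, n = 2
Formula: f_n = (2n - 1) * c / (4 * L)
Compute 2n - 1 = 2*2 - 1 = 3
Compute 4 * L = 4 * 2.06 = 8.24
f = 3 * 343 / 8.24
f = 124.88

124.88 Hz


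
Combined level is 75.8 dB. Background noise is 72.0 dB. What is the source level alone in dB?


Given values:
  L_total = 75.8 dB, L_bg = 72.0 dB
Formula: L_source = 10 * log10(10^(L_total/10) - 10^(L_bg/10))
Convert to linear:
  10^(75.8/10) = 38018939.6321
  10^(72.0/10) = 15848931.9246
Difference: 38018939.6321 - 15848931.9246 = 22170007.7075
L_source = 10 * log10(22170007.7075) = 73.46

73.46 dB


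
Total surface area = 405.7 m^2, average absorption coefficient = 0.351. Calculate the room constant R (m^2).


Given values:
  S = 405.7 m^2, alpha = 0.351
Formula: R = S * alpha / (1 - alpha)
Numerator: 405.7 * 0.351 = 142.4007
Denominator: 1 - 0.351 = 0.649
R = 142.4007 / 0.649 = 219.42

219.42 m^2


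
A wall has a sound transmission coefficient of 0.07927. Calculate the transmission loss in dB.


Given values:
  tau = 0.07927
Formula: TL = 10 * log10(1 / tau)
Compute 1 / tau = 1 / 0.07927 = 12.6151
Compute log10(12.6151) = 1.100891
TL = 10 * 1.100891 = 11.01

11.01 dB


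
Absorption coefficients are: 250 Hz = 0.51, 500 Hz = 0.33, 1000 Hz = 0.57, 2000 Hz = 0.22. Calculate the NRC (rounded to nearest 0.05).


Given values:
  a_250 = 0.51, a_500 = 0.33
  a_1000 = 0.57, a_2000 = 0.22
Formula: NRC = (a250 + a500 + a1000 + a2000) / 4
Sum = 0.51 + 0.33 + 0.57 + 0.22 = 1.63
NRC = 1.63 / 4 = 0.4075
Rounded to nearest 0.05: 0.4

0.4
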